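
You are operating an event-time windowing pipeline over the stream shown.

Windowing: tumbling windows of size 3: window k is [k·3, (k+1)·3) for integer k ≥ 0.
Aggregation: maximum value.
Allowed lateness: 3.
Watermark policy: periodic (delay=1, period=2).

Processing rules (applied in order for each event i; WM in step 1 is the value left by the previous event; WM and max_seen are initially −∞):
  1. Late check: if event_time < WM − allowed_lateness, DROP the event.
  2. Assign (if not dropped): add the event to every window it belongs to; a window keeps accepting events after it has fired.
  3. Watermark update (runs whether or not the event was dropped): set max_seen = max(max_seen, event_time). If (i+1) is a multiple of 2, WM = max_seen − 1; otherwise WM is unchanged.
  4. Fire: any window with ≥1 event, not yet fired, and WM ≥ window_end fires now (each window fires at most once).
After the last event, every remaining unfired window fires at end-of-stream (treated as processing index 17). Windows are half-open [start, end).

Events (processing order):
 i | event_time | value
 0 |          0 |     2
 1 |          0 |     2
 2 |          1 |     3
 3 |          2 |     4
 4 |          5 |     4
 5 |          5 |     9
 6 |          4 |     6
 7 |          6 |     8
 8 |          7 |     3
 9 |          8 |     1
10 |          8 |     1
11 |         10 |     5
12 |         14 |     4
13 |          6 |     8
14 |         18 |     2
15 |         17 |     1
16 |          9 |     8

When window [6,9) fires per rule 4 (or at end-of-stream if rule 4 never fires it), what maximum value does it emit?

i=0 t=0 v=2: → [0,3); WM=−∞
i=1 t=0 v=2: → [0,3); WM=-1
i=2 t=1 v=3: → [0,3); WM=-1
i=3 t=2 v=4: → [0,3); WM=1
i=4 t=5 v=4: → [3,6); WM=1
i=5 t=5 v=9: → [3,6); WM=4; [0,3) fires=4
i=6 t=4 v=6: → [3,6); WM=4
i=7 t=6 v=8: → [6,9); WM=5
i=8 t=7 v=3: → [6,9); WM=5
i=9 t=8 v=1: → [6,9); WM=7; [3,6) fires=9
i=10 t=8 v=1: → [6,9); WM=7
i=11 t=10 v=5: → [9,12); WM=9; [6,9) fires=8
i=12 t=14 v=4: → [12,15); WM=9
i=13 t=6 v=8: → [6,9); WM=13; [9,12) fires=5
i=14 t=18 v=2: → [18,21); WM=13
i=15 t=17 v=1: → [15,18); WM=17; [12,15) fires=4
i=16 t=9 v=8: DROP (t<17-3); WM=17

8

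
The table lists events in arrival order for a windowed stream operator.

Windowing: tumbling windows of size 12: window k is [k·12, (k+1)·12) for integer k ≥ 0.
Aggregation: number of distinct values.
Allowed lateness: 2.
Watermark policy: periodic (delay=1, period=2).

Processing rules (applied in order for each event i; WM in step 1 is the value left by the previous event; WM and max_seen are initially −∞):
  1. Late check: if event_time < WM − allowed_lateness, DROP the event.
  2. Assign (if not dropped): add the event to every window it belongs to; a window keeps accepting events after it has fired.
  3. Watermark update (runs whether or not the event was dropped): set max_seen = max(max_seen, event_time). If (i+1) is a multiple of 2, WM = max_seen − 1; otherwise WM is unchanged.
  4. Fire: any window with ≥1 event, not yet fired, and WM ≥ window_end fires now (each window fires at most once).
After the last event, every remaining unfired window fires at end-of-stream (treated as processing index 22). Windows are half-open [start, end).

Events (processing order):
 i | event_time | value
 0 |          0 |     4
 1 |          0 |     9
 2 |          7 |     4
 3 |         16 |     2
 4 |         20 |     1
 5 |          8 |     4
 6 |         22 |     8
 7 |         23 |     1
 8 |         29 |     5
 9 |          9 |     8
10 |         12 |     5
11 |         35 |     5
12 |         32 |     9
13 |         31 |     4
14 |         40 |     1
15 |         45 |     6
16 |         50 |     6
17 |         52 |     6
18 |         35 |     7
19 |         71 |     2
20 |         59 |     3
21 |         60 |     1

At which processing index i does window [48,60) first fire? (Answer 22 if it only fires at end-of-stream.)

19

i=0 t=0 v=4: → [0,12); WM=−∞
i=1 t=0 v=9: → [0,12); WM=-1
i=2 t=7 v=4: → [0,12); WM=-1
i=3 t=16 v=2: → [12,24); WM=15; [0,12) fires=2
i=4 t=20 v=1: → [12,24); WM=15
i=5 t=8 v=4: DROP (t<15-2); WM=19
i=6 t=22 v=8: → [12,24); WM=19
i=7 t=23 v=1: → [12,24); WM=22
i=8 t=29 v=5: → [24,36); WM=22
i=9 t=9 v=8: DROP (t<22-2); WM=28; [12,24) fires=3
i=10 t=12 v=5: DROP (t<28-2); WM=28
i=11 t=35 v=5: → [24,36); WM=34
i=12 t=32 v=9: → [24,36); WM=34
i=13 t=31 v=4: DROP (t<34-2); WM=34
i=14 t=40 v=1: → [36,48); WM=34
i=15 t=45 v=6: → [36,48); WM=44; [24,36) fires=2
i=16 t=50 v=6: → [48,60); WM=44
i=17 t=52 v=6: → [48,60); WM=51; [36,48) fires=2
i=18 t=35 v=7: DROP (t<51-2); WM=51
i=19 t=71 v=2: → [60,72); WM=70; [48,60) fires=1
i=20 t=59 v=3: DROP (t<70-2); WM=70
i=21 t=60 v=1: DROP (t<70-2); WM=70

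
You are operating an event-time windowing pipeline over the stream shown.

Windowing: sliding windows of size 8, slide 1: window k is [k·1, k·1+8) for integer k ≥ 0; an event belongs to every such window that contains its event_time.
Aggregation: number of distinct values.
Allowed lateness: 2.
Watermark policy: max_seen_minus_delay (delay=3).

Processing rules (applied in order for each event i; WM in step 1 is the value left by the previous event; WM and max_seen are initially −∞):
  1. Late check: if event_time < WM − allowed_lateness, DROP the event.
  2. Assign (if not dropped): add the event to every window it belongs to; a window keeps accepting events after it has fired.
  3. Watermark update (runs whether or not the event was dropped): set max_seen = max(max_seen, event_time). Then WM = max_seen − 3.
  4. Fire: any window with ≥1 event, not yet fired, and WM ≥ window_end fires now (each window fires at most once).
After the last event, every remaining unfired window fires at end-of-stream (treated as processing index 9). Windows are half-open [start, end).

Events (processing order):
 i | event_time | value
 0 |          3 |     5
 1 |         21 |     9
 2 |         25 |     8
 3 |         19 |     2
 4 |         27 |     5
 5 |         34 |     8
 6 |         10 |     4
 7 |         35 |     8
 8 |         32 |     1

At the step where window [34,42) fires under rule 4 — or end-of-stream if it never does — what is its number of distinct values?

i=0 t=3 v=5: → [3,11),[2,10),[1,9),[0,8); WM=0
i=1 t=21 v=9: → [21,29),[20,28),[19,27),[18,26),[17,25),[16,24),[15,23),[14,22); WM=18; [0,8) fires=1 [1,9) fires=1 [2,10) fires=1 [3,11) fires=1
i=2 t=25 v=8: → [25,33),[24,32),[23,31),[22,30),[21,29),[20,28),[19,27),[18,26); WM=22; [14,22) fires=1
i=3 t=19 v=2: DROP (t<22-2); WM=22
i=4 t=27 v=5: → [27,35),[26,34),[25,33),[24,32),[23,31),[22,30),[21,29),[20,28); WM=24; [15,23) fires=1 [16,24) fires=1
i=5 t=34 v=8: → [34,42),[33,41),[32,40),[31,39),[30,38),[29,37),[28,36),[27,35); WM=31; [17,25) fires=1 [18,26) fires=2 [19,27) fires=2 [20,28) fires=3 [21,29) fires=3 [22,30) fires=2 [23,31) fires=2
i=6 t=10 v=4: DROP (t<31-2); WM=31
i=7 t=35 v=8: → [35,43),[34,42),[33,41),[32,40),[31,39),[30,38),[29,37),[28,36); WM=32; [24,32) fires=2
i=8 t=32 v=1: → [32,40),[31,39),[30,38),[29,37),[28,36),[27,35),[26,34),[25,33); WM=32

1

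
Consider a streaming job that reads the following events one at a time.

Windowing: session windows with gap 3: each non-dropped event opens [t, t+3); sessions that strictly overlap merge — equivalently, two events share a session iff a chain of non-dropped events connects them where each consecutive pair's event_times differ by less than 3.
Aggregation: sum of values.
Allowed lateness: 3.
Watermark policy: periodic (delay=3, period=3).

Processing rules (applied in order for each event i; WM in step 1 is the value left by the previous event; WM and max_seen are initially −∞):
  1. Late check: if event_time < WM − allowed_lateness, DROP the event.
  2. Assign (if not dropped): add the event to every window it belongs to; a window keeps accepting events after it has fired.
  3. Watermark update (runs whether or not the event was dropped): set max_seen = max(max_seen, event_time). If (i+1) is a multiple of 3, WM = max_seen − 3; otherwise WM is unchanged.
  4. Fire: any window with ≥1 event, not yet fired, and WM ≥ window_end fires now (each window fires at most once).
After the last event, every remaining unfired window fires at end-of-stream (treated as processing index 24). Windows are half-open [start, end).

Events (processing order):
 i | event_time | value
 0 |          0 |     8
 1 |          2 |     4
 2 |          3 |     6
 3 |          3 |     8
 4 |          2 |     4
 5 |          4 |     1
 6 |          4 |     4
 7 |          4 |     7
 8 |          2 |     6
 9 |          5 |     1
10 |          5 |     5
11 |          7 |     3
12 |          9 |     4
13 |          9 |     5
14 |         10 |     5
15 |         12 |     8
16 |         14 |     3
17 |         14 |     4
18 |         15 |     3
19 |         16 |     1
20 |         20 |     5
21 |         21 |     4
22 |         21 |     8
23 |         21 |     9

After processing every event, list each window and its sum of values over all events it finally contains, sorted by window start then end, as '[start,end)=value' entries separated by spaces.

[0,19)=90 [20,24)=26

i=0 t=0 v=8: → [0,3); WM=−∞
i=1 t=2 v=4: → [0,5); WM=−∞
i=2 t=3 v=6: → [0,6); WM=0
i=3 t=3 v=8: → [0,6); WM=0
i=4 t=2 v=4: → [0,6); WM=0
i=5 t=4 v=1: → [0,7); WM=1
i=6 t=4 v=4: → [0,7); WM=1
i=7 t=4 v=7: → [0,7); WM=1
i=8 t=2 v=6: → [0,7); WM=1
i=9 t=5 v=1: → [0,8); WM=1
i=10 t=5 v=5: → [0,8); WM=1
i=11 t=7 v=3: → [0,10); WM=4
i=12 t=9 v=4: → [0,12); WM=4
i=13 t=9 v=5: → [0,12); WM=4
i=14 t=10 v=5: → [0,13); WM=7
i=15 t=12 v=8: → [0,15); WM=7
i=16 t=14 v=3: → [0,17); WM=7
i=17 t=14 v=4: → [0,17); WM=11
i=18 t=15 v=3: → [0,18); WM=11
i=19 t=16 v=1: → [0,19); WM=11
i=20 t=20 v=5: → [20,23); WM=17
i=21 t=21 v=4: → [20,24); WM=17
i=22 t=21 v=8: → [20,24); WM=17
i=23 t=21 v=9: → [20,24); WM=18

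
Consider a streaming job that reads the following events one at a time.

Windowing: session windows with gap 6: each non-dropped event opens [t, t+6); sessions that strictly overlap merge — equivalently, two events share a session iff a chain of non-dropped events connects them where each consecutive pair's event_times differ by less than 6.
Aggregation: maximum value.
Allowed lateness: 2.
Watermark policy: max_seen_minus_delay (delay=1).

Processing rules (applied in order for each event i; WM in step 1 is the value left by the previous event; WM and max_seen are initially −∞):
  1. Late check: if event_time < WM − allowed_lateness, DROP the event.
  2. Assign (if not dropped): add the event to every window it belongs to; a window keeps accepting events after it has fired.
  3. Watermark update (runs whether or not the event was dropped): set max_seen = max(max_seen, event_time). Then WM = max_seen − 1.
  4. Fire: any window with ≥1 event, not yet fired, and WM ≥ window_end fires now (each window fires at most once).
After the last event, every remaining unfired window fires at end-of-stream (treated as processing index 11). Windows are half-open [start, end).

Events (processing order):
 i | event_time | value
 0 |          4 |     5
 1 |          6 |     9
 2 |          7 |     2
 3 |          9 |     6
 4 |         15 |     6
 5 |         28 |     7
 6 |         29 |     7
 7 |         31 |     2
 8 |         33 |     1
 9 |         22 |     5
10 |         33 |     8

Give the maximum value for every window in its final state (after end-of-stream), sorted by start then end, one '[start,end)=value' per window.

i=0 t=4 v=5: → [4,10); WM=3
i=1 t=6 v=9: → [4,12); WM=5
i=2 t=7 v=2: → [4,13); WM=6
i=3 t=9 v=6: → [4,15); WM=8
i=4 t=15 v=6: → [15,21); WM=14
i=5 t=28 v=7: → [28,34); WM=27
i=6 t=29 v=7: → [28,35); WM=28
i=7 t=31 v=2: → [28,37); WM=30
i=8 t=33 v=1: → [28,39); WM=32
i=9 t=22 v=5: DROP (t<32-2); WM=32
i=10 t=33 v=8: → [28,39); WM=32

[4,15)=9 [15,21)=6 [28,39)=8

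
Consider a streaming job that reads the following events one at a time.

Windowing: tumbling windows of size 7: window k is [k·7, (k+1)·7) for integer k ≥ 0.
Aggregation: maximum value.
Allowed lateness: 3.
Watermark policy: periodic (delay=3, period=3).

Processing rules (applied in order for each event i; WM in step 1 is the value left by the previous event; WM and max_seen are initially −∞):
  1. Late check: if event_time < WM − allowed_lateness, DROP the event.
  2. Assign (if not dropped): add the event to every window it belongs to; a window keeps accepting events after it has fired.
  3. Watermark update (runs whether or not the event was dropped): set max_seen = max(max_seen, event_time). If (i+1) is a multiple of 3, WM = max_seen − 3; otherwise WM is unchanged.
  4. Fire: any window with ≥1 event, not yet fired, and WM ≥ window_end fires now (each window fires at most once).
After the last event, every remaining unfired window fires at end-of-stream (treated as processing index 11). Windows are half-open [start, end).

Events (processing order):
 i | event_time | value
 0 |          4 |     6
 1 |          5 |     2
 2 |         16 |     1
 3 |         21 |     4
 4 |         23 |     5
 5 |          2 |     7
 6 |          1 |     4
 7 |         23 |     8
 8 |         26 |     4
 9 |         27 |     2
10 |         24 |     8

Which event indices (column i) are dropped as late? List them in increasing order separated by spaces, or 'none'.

i=0 t=4 v=6: → [0,7); WM=−∞
i=1 t=5 v=2: → [0,7); WM=−∞
i=2 t=16 v=1: → [14,21); WM=13; [0,7) fires=6
i=3 t=21 v=4: → [21,28); WM=13
i=4 t=23 v=5: → [21,28); WM=13
i=5 t=2 v=7: DROP (t<13-3); WM=20
i=6 t=1 v=4: DROP (t<20-3); WM=20
i=7 t=23 v=8: → [21,28); WM=20
i=8 t=26 v=4: → [21,28); WM=23; [14,21) fires=1
i=9 t=27 v=2: → [21,28); WM=23
i=10 t=24 v=8: → [21,28); WM=23

5 6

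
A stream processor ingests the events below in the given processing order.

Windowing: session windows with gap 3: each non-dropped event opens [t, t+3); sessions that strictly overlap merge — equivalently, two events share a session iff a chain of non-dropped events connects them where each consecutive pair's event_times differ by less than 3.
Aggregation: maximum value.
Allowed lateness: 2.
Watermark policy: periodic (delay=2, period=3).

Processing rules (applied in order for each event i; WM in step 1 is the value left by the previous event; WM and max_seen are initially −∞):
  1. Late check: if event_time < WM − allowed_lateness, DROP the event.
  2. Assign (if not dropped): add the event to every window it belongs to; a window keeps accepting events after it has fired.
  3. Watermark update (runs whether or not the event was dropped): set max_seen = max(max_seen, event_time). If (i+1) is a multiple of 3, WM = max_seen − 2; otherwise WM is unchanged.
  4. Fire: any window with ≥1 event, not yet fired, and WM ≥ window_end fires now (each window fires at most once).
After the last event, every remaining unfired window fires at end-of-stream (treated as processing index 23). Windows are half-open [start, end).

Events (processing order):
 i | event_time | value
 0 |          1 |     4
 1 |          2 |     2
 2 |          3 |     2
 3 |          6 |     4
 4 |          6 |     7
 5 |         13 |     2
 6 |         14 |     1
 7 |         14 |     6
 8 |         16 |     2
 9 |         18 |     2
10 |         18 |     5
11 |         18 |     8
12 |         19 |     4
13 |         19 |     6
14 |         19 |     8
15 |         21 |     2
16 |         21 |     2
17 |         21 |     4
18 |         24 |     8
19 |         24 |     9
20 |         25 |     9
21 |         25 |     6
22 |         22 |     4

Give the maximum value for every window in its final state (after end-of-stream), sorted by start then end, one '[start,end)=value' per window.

[1,6)=4 [6,9)=7 [13,28)=9

i=0 t=1 v=4: → [1,4); WM=−∞
i=1 t=2 v=2: → [1,5); WM=−∞
i=2 t=3 v=2: → [1,6); WM=1
i=3 t=6 v=4: → [6,9); WM=1
i=4 t=6 v=7: → [6,9); WM=1
i=5 t=13 v=2: → [13,16); WM=11
i=6 t=14 v=1: → [13,17); WM=11
i=7 t=14 v=6: → [13,17); WM=11
i=8 t=16 v=2: → [13,19); WM=14
i=9 t=18 v=2: → [13,21); WM=14
i=10 t=18 v=5: → [13,21); WM=14
i=11 t=18 v=8: → [13,21); WM=16
i=12 t=19 v=4: → [13,22); WM=16
i=13 t=19 v=6: → [13,22); WM=16
i=14 t=19 v=8: → [13,22); WM=17
i=15 t=21 v=2: → [13,24); WM=17
i=16 t=21 v=2: → [13,24); WM=17
i=17 t=21 v=4: → [13,24); WM=19
i=18 t=24 v=8: → [24,27); WM=19
i=19 t=24 v=9: → [24,27); WM=19
i=20 t=25 v=9: → [24,28); WM=23
i=21 t=25 v=6: → [24,28); WM=23
i=22 t=22 v=4: → [13,28); WM=23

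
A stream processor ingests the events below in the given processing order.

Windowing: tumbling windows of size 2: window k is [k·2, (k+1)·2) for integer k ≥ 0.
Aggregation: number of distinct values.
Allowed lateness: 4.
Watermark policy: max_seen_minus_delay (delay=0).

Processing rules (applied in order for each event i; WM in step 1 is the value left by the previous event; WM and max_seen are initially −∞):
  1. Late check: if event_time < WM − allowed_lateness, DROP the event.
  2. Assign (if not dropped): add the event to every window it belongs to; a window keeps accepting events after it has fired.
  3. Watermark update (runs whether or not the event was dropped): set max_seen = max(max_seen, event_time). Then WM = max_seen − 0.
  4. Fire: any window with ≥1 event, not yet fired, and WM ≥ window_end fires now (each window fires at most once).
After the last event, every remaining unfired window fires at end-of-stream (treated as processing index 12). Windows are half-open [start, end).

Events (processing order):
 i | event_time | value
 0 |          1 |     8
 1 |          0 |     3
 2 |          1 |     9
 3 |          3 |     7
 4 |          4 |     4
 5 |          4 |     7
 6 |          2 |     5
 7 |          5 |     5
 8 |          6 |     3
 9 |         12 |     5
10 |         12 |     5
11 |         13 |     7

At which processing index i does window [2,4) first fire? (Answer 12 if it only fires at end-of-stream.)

i=0 t=1 v=8: → [0,2); WM=1
i=1 t=0 v=3: → [0,2); WM=1
i=2 t=1 v=9: → [0,2); WM=1
i=3 t=3 v=7: → [2,4); WM=3; [0,2) fires=3
i=4 t=4 v=4: → [4,6); WM=4; [2,4) fires=1
i=5 t=4 v=7: → [4,6); WM=4
i=6 t=2 v=5: → [2,4); WM=4
i=7 t=5 v=5: → [4,6); WM=5
i=8 t=6 v=3: → [6,8); WM=6; [4,6) fires=3
i=9 t=12 v=5: → [12,14); WM=12; [6,8) fires=1
i=10 t=12 v=5: → [12,14); WM=12
i=11 t=13 v=7: → [12,14); WM=13

4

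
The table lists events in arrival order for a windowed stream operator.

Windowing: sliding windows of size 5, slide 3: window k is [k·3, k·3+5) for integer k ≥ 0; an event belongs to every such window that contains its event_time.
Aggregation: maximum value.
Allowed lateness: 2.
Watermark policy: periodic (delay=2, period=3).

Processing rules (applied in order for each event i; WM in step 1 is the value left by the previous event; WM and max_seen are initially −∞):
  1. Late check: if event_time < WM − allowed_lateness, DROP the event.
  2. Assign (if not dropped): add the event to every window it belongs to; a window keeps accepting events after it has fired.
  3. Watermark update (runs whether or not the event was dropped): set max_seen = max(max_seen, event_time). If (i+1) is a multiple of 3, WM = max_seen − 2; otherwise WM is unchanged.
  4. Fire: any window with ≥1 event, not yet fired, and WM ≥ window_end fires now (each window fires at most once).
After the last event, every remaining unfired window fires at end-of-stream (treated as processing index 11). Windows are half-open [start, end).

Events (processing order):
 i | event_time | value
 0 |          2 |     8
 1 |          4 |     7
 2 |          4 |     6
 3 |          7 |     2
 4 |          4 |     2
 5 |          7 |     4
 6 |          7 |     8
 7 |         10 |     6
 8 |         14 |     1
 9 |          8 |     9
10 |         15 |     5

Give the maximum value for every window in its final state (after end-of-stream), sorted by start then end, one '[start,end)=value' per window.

i=0 t=2 v=8: → [0,5); WM=−∞
i=1 t=4 v=7: → [3,8),[0,5); WM=−∞
i=2 t=4 v=6: → [3,8),[0,5); WM=2
i=3 t=7 v=2: → [6,11),[3,8); WM=2
i=4 t=4 v=2: → [3,8),[0,5); WM=2
i=5 t=7 v=4: → [6,11),[3,8); WM=5; [0,5) fires=8
i=6 t=7 v=8: → [6,11),[3,8); WM=5
i=7 t=10 v=6: → [9,14),[6,11); WM=5
i=8 t=14 v=1: → [12,17); WM=12; [3,8) fires=8 [6,11) fires=8
i=9 t=8 v=9: DROP (t<12-2); WM=12
i=10 t=15 v=5: → [15,20),[12,17); WM=12

[0,5)=8 [3,8)=8 [6,11)=8 [9,14)=6 [12,17)=5 [15,20)=5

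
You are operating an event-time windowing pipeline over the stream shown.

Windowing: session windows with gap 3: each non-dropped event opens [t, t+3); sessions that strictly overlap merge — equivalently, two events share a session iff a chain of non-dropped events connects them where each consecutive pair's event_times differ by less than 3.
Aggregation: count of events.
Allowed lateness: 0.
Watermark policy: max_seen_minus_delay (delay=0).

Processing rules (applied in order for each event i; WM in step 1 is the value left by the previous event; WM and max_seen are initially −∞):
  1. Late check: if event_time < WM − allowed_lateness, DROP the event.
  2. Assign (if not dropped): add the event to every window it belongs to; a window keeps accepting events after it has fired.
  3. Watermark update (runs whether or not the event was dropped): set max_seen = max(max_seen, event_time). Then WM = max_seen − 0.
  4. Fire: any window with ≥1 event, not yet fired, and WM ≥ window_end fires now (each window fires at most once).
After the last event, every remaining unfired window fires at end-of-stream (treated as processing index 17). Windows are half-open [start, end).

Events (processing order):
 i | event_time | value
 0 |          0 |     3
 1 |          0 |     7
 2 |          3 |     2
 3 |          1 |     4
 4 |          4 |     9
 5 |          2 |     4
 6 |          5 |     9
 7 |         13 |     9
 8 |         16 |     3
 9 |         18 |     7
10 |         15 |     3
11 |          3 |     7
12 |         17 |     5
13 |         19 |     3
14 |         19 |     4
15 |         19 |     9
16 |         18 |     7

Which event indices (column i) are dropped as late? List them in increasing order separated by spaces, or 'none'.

3 5 10 11 12 16

i=0 t=0 v=3: → [0,3); WM=0
i=1 t=0 v=7: → [0,3); WM=0
i=2 t=3 v=2: → [3,6); WM=3
i=3 t=1 v=4: DROP (t<3-0); WM=3
i=4 t=4 v=9: → [3,7); WM=4
i=5 t=2 v=4: DROP (t<4-0); WM=4
i=6 t=5 v=9: → [3,8); WM=5
i=7 t=13 v=9: → [13,16); WM=13
i=8 t=16 v=3: → [16,19); WM=16
i=9 t=18 v=7: → [16,21); WM=18
i=10 t=15 v=3: DROP (t<18-0); WM=18
i=11 t=3 v=7: DROP (t<18-0); WM=18
i=12 t=17 v=5: DROP (t<18-0); WM=18
i=13 t=19 v=3: → [16,22); WM=19
i=14 t=19 v=4: → [16,22); WM=19
i=15 t=19 v=9: → [16,22); WM=19
i=16 t=18 v=7: DROP (t<19-0); WM=19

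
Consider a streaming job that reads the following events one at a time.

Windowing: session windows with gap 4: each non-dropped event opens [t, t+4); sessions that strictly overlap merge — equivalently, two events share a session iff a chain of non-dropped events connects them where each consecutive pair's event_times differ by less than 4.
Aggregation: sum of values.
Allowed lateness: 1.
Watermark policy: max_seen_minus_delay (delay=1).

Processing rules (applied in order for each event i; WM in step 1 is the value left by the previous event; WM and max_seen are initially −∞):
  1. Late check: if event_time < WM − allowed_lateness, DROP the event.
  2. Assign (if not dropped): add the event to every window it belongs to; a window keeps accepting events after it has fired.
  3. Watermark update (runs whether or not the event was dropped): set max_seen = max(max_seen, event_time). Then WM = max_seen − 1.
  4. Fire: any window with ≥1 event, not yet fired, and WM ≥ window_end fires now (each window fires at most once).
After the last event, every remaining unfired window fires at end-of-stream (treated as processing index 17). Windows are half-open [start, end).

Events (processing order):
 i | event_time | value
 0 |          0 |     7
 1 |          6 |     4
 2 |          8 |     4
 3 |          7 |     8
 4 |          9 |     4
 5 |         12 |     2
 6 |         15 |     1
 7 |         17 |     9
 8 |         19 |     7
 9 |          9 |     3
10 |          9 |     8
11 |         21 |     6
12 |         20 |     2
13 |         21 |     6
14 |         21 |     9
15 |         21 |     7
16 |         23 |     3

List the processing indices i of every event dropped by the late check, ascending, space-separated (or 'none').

9 10

i=0 t=0 v=7: → [0,4); WM=-1
i=1 t=6 v=4: → [6,10); WM=5
i=2 t=8 v=4: → [6,12); WM=7
i=3 t=7 v=8: → [6,12); WM=7
i=4 t=9 v=4: → [6,13); WM=8
i=5 t=12 v=2: → [6,16); WM=11
i=6 t=15 v=1: → [6,19); WM=14
i=7 t=17 v=9: → [6,21); WM=16
i=8 t=19 v=7: → [6,23); WM=18
i=9 t=9 v=3: DROP (t<18-1); WM=18
i=10 t=9 v=8: DROP (t<18-1); WM=18
i=11 t=21 v=6: → [6,25); WM=20
i=12 t=20 v=2: → [6,25); WM=20
i=13 t=21 v=6: → [6,25); WM=20
i=14 t=21 v=9: → [6,25); WM=20
i=15 t=21 v=7: → [6,25); WM=20
i=16 t=23 v=3: → [6,27); WM=22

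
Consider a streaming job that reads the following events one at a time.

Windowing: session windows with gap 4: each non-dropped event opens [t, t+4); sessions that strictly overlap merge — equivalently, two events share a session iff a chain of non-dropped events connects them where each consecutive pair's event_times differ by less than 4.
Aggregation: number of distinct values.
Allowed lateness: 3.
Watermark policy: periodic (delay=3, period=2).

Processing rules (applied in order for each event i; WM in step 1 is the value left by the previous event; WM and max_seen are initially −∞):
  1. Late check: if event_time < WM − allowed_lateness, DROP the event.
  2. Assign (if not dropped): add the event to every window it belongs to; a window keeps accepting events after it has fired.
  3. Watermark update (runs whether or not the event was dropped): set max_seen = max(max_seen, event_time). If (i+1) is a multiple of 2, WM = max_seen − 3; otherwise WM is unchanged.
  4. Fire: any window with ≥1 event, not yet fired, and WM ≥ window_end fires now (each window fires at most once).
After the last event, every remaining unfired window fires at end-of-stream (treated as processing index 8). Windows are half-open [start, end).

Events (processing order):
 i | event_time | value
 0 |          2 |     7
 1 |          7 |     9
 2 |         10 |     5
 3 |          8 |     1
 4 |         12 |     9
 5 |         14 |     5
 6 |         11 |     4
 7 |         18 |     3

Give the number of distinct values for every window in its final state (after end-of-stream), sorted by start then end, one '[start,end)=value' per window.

i=0 t=2 v=7: → [2,6); WM=−∞
i=1 t=7 v=9: → [7,11); WM=4
i=2 t=10 v=5: → [7,14); WM=4
i=3 t=8 v=1: → [7,14); WM=7
i=4 t=12 v=9: → [7,16); WM=7
i=5 t=14 v=5: → [7,18); WM=11
i=6 t=11 v=4: → [7,18); WM=11
i=7 t=18 v=3: → [18,22); WM=15

[2,6)=1 [7,18)=4 [18,22)=1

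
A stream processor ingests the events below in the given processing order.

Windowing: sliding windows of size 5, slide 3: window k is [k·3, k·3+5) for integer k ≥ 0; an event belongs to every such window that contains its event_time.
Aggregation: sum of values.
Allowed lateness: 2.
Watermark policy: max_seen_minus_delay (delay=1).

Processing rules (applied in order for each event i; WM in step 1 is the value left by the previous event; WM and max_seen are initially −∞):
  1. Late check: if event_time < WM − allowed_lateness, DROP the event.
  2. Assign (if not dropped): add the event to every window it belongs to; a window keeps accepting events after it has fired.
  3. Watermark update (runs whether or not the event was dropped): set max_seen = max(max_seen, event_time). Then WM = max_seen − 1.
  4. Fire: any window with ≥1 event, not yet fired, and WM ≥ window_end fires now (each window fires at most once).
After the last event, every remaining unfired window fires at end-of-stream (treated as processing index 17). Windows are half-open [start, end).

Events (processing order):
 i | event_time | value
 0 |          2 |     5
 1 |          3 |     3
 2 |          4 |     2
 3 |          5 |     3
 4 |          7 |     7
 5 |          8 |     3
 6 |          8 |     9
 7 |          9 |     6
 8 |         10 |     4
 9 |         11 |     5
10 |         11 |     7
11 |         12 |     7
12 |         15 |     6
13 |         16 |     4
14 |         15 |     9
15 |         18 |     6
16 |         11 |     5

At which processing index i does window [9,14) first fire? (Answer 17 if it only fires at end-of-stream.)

i=0 t=2 v=5: → [0,5); WM=1
i=1 t=3 v=3: → [3,8),[0,5); WM=2
i=2 t=4 v=2: → [3,8),[0,5); WM=3
i=3 t=5 v=3: → [3,8); WM=4
i=4 t=7 v=7: → [6,11),[3,8); WM=6; [0,5) fires=10
i=5 t=8 v=3: → [6,11); WM=7
i=6 t=8 v=9: → [6,11); WM=7
i=7 t=9 v=6: → [9,14),[6,11); WM=8; [3,8) fires=15
i=8 t=10 v=4: → [9,14),[6,11); WM=9
i=9 t=11 v=5: → [9,14); WM=10
i=10 t=11 v=7: → [9,14); WM=10
i=11 t=12 v=7: → [12,17),[9,14); WM=11; [6,11) fires=29
i=12 t=15 v=6: → [15,20),[12,17); WM=14; [9,14) fires=29
i=13 t=16 v=4: → [15,20),[12,17); WM=15
i=14 t=15 v=9: → [15,20),[12,17); WM=15
i=15 t=18 v=6: → [18,23),[15,20); WM=17; [12,17) fires=26
i=16 t=11 v=5: DROP (t<17-2); WM=17

12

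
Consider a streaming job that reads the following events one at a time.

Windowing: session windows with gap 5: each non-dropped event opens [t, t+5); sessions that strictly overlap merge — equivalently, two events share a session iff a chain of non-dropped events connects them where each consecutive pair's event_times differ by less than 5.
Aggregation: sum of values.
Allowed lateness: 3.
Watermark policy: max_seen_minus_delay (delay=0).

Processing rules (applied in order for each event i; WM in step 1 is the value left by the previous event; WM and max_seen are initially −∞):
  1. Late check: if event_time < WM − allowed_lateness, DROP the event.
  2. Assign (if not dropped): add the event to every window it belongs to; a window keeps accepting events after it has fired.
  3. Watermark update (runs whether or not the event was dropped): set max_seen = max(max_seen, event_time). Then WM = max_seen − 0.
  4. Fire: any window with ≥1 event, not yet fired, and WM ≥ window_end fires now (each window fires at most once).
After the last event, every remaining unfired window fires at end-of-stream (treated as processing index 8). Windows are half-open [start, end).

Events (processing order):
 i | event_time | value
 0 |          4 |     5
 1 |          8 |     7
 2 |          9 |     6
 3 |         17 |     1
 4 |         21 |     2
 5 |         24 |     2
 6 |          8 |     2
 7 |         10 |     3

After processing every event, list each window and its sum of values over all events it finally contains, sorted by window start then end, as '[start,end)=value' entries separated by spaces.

[4,14)=18 [17,29)=5

i=0 t=4 v=5: → [4,9); WM=4
i=1 t=8 v=7: → [4,13); WM=8
i=2 t=9 v=6: → [4,14); WM=9
i=3 t=17 v=1: → [17,22); WM=17
i=4 t=21 v=2: → [17,26); WM=21
i=5 t=24 v=2: → [17,29); WM=24
i=6 t=8 v=2: DROP (t<24-3); WM=24
i=7 t=10 v=3: DROP (t<24-3); WM=24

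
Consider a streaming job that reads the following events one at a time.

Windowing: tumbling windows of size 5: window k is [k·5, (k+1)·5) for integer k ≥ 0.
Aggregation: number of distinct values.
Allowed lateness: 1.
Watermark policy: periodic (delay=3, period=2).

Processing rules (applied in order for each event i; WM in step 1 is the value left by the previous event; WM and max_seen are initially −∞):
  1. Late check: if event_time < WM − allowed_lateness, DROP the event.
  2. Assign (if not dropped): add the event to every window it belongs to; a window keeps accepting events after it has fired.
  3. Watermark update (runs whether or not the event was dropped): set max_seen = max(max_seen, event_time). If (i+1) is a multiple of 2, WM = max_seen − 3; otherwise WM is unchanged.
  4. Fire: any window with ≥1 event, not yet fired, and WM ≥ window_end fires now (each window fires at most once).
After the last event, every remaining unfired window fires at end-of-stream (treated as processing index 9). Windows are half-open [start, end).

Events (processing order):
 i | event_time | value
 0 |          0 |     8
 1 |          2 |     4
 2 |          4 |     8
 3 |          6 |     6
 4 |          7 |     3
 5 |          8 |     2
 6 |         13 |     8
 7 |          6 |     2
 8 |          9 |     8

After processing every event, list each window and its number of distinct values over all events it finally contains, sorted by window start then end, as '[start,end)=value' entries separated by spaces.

[0,5)=2 [5,10)=4 [10,15)=1

i=0 t=0 v=8: → [0,5); WM=−∞
i=1 t=2 v=4: → [0,5); WM=-1
i=2 t=4 v=8: → [0,5); WM=-1
i=3 t=6 v=6: → [5,10); WM=3
i=4 t=7 v=3: → [5,10); WM=3
i=5 t=8 v=2: → [5,10); WM=5; [0,5) fires=2
i=6 t=13 v=8: → [10,15); WM=5
i=7 t=6 v=2: → [5,10); WM=10; [5,10) fires=3
i=8 t=9 v=8: → [5,10); WM=10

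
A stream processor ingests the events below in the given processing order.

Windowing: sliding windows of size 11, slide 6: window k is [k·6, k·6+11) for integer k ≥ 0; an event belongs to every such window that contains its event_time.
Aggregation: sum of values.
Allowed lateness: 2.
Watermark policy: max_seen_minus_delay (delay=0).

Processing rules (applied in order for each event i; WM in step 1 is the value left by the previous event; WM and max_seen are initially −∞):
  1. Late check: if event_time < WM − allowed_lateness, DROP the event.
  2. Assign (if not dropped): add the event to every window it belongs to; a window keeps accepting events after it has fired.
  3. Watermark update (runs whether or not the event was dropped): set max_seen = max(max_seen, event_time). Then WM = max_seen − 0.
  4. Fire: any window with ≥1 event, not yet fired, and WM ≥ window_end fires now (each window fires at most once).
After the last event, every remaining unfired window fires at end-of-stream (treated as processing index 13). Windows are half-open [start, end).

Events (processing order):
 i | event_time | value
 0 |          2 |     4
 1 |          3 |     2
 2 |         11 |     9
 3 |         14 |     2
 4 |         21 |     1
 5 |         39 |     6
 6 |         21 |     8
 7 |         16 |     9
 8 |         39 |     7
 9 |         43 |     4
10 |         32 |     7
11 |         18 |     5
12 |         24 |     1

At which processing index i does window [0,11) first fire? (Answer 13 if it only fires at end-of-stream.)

i=0 t=2 v=4: → [0,11); WM=2
i=1 t=3 v=2: → [0,11); WM=3
i=2 t=11 v=9: → [6,17); WM=11; [0,11) fires=6
i=3 t=14 v=2: → [12,23),[6,17); WM=14
i=4 t=21 v=1: → [18,29),[12,23); WM=21; [6,17) fires=11
i=5 t=39 v=6: → [36,47),[30,41); WM=39; [12,23) fires=3 [18,29) fires=1
i=6 t=21 v=8: DROP (t<39-2); WM=39
i=7 t=16 v=9: DROP (t<39-2); WM=39
i=8 t=39 v=7: → [36,47),[30,41); WM=39
i=9 t=43 v=4: → [42,53),[36,47); WM=43; [30,41) fires=13
i=10 t=32 v=7: DROP (t<43-2); WM=43
i=11 t=18 v=5: DROP (t<43-2); WM=43
i=12 t=24 v=1: DROP (t<43-2); WM=43

2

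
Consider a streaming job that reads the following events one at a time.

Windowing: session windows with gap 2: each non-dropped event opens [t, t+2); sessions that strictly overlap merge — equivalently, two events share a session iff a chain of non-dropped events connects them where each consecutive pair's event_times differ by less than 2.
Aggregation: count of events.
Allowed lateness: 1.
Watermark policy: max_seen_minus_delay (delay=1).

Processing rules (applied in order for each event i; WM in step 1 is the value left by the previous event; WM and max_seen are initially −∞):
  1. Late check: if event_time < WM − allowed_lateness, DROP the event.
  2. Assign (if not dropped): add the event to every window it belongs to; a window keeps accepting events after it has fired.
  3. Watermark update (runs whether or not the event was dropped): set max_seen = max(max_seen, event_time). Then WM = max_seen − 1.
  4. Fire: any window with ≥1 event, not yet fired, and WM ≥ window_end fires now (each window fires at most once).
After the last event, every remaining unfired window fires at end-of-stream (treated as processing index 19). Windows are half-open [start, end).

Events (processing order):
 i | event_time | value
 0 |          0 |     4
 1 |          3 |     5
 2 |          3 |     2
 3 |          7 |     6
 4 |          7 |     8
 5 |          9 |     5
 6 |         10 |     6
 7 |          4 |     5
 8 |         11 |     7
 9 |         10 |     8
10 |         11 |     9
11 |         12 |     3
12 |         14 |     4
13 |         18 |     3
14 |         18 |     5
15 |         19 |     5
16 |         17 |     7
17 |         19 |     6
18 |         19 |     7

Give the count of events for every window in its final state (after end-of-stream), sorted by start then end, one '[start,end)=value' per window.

i=0 t=0 v=4: → [0,2); WM=-1
i=1 t=3 v=5: → [3,5); WM=2
i=2 t=3 v=2: → [3,5); WM=2
i=3 t=7 v=6: → [7,9); WM=6
i=4 t=7 v=8: → [7,9); WM=6
i=5 t=9 v=5: → [9,11); WM=8
i=6 t=10 v=6: → [9,12); WM=9
i=7 t=4 v=5: DROP (t<9-1); WM=9
i=8 t=11 v=7: → [9,13); WM=10
i=9 t=10 v=8: → [9,13); WM=10
i=10 t=11 v=9: → [9,13); WM=10
i=11 t=12 v=3: → [9,14); WM=11
i=12 t=14 v=4: → [14,16); WM=13
i=13 t=18 v=3: → [18,20); WM=17
i=14 t=18 v=5: → [18,20); WM=17
i=15 t=19 v=5: → [18,21); WM=18
i=16 t=17 v=7: → [17,21); WM=18
i=17 t=19 v=6: → [17,21); WM=18
i=18 t=19 v=7: → [17,21); WM=18

[0,2)=1 [3,5)=2 [7,9)=2 [9,14)=6 [14,16)=1 [17,21)=6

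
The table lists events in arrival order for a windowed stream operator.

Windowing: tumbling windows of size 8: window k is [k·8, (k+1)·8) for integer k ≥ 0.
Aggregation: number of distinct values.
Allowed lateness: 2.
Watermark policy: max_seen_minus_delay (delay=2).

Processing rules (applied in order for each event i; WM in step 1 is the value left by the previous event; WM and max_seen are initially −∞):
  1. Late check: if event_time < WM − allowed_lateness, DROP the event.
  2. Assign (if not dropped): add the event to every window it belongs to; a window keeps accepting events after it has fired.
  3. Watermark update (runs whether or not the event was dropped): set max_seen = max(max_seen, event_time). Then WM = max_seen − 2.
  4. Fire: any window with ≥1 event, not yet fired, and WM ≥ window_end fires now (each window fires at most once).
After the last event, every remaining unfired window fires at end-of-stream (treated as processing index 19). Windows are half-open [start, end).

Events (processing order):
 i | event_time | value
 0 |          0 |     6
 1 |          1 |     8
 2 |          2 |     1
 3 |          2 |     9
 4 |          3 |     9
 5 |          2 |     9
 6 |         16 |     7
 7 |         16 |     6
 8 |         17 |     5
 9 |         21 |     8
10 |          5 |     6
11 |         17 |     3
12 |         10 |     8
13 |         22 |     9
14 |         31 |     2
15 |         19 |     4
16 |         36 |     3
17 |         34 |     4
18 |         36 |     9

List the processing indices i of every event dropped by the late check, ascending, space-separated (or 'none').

10 12 15

i=0 t=0 v=6: → [0,8); WM=-2
i=1 t=1 v=8: → [0,8); WM=-1
i=2 t=2 v=1: → [0,8); WM=0
i=3 t=2 v=9: → [0,8); WM=0
i=4 t=3 v=9: → [0,8); WM=1
i=5 t=2 v=9: → [0,8); WM=1
i=6 t=16 v=7: → [16,24); WM=14; [0,8) fires=4
i=7 t=16 v=6: → [16,24); WM=14
i=8 t=17 v=5: → [16,24); WM=15
i=9 t=21 v=8: → [16,24); WM=19
i=10 t=5 v=6: DROP (t<19-2); WM=19
i=11 t=17 v=3: → [16,24); WM=19
i=12 t=10 v=8: DROP (t<19-2); WM=19
i=13 t=22 v=9: → [16,24); WM=20
i=14 t=31 v=2: → [24,32); WM=29; [16,24) fires=6
i=15 t=19 v=4: DROP (t<29-2); WM=29
i=16 t=36 v=3: → [32,40); WM=34; [24,32) fires=1
i=17 t=34 v=4: → [32,40); WM=34
i=18 t=36 v=9: → [32,40); WM=34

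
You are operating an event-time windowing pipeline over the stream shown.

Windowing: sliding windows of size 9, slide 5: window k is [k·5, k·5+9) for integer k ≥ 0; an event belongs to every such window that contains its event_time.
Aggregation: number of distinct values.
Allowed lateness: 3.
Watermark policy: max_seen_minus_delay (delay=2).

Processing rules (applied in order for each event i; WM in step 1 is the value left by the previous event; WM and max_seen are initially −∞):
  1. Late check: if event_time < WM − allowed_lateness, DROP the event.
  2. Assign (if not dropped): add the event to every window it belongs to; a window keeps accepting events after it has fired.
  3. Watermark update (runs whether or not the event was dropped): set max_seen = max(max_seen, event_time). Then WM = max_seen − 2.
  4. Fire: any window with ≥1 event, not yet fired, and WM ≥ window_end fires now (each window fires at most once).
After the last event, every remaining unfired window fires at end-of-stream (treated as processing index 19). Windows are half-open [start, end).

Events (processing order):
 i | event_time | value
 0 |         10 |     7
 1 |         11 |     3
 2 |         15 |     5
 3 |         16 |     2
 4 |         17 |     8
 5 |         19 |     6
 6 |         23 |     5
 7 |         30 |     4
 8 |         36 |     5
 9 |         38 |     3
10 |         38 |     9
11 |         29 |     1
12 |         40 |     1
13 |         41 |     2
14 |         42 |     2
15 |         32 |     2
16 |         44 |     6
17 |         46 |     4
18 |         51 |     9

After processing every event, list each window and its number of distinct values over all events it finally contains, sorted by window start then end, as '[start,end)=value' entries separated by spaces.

[5,14)=2 [10,19)=5 [15,24)=4 [20,29)=1 [25,34)=1 [30,39)=4 [35,44)=5 [40,49)=4 [45,54)=2 [50,59)=1

i=0 t=10 v=7: → [10,19),[5,14); WM=8
i=1 t=11 v=3: → [10,19),[5,14); WM=9
i=2 t=15 v=5: → [15,24),[10,19); WM=13
i=3 t=16 v=2: → [15,24),[10,19); WM=14; [5,14) fires=2
i=4 t=17 v=8: → [15,24),[10,19); WM=15
i=5 t=19 v=6: → [15,24); WM=17
i=6 t=23 v=5: → [20,29),[15,24); WM=21; [10,19) fires=5
i=7 t=30 v=4: → [30,39),[25,34); WM=28; [15,24) fires=4
i=8 t=36 v=5: → [35,44),[30,39); WM=34; [20,29) fires=1 [25,34) fires=1
i=9 t=38 v=3: → [35,44),[30,39); WM=36
i=10 t=38 v=9: → [35,44),[30,39); WM=36
i=11 t=29 v=1: DROP (t<36-3); WM=36
i=12 t=40 v=1: → [40,49),[35,44); WM=38
i=13 t=41 v=2: → [40,49),[35,44); WM=39; [30,39) fires=4
i=14 t=42 v=2: → [40,49),[35,44); WM=40
i=15 t=32 v=2: DROP (t<40-3); WM=40
i=16 t=44 v=6: → [40,49); WM=42
i=17 t=46 v=4: → [45,54),[40,49); WM=44; [35,44) fires=5
i=18 t=51 v=9: → [50,59),[45,54); WM=49; [40,49) fires=4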